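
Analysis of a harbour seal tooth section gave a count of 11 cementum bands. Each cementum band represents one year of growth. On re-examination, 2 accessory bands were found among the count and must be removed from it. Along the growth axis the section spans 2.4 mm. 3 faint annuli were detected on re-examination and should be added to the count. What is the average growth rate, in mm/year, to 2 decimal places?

0.20 mm/year

True cementum band count = 11 − 2 + 3 = 12.
Extension rate ≈ 2.4 / 12 = 0.20 mm/year.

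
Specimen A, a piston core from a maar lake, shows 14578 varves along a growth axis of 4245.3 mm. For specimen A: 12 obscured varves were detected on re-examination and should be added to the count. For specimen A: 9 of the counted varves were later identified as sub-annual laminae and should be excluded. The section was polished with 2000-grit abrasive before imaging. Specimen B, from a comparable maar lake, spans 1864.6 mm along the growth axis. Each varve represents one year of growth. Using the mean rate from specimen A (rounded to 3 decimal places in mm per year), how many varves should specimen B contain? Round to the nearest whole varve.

6408 varves

Specimen A: adjusted count: 14578 − 9 + 12 = 14581 varves.
A: Extension rate ≈ 4245.3 / 14581 = 0.291 mm/yr.
Specimen B: 1864.6 mm / 0.291 mm per year = 6407.56 years ≈ 6408 varves.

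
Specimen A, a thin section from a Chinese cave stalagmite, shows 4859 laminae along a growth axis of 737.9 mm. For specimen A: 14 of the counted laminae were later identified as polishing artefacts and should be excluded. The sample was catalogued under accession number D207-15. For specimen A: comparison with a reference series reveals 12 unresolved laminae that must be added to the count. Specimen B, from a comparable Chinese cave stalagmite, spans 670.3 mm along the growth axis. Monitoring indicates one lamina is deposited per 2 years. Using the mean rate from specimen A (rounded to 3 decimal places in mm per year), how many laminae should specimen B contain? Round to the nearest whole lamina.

4410 laminae

Specimen A: adjusted count: 4859 − 14 + 12 = 4857 laminae.
Specimen A: multiplying by 2 years per lamina: 4857 × 2 = 9714 years.
A: 737.9 mm over 9714 years gives 737.9 / 9714 ≈ 0.076 mm/yr.
For B, 670.3 / 0.076 = 8819.74 years; at 2 years per lamina that is 8819.74 / 2 ≈ 4410 laminae.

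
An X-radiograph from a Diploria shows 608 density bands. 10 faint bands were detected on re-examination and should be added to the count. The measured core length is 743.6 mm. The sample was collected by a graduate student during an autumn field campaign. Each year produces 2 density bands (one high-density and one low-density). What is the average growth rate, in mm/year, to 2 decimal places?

2.41 mm/year

Adjusted count: 608 + 10 = 618 density bands.
Dividing by 2 density bands per year: 618 / 2 = 309 years.
743.6 mm over 309 years gives 743.6 / 309 ≈ 2.41 mm/year.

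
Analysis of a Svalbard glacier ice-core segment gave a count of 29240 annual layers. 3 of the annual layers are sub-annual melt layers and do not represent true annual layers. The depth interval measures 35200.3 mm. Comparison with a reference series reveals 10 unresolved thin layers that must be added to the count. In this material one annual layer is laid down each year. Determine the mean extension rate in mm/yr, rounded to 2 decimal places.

Correcting the raw count gives 29240 − 3 + 10 = 29247 true annual layers.
Extension rate ≈ 35200.3 / 29247 = 1.20 mm/yr.

1.20 mm/yr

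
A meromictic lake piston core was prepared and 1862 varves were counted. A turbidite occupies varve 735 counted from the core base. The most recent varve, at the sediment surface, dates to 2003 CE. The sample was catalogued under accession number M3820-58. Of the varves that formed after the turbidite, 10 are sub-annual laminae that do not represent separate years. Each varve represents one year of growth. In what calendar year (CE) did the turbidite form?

886 CE

Between varve 735 and the sediment surface there are 1862 − 735 = 1127 varves.
Excluding 10 false varves: 1127 − 10 = 1117.
Counting back 1117 years from 2003 CE places the turbidite in 2003 − 1117 = 886 CE.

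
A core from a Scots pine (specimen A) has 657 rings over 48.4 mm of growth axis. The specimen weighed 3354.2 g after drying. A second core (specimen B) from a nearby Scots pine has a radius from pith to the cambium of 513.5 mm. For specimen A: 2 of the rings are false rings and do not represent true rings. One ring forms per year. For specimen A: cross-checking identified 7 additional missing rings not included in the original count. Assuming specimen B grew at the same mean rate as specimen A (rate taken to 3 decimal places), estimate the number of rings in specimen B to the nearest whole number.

7034 rings

Specimen A: correcting the raw count gives 657 − 2 + 7 = 662 true rings.
A: Mean rate = 48.4 mm / 662 years ≈ 0.073 mm per year.
Specimen B: 513.5 mm / 0.073 mm per year = 7034.25 years ≈ 7034 rings.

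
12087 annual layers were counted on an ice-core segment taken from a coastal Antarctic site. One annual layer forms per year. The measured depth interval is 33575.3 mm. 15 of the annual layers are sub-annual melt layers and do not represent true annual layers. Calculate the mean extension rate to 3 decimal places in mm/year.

2.781 mm/year

True annual layer count = 12087 − 15 = 12072.
33575.3 mm over 12072 years gives 33575.3 / 12072 ≈ 2.781 mm/year.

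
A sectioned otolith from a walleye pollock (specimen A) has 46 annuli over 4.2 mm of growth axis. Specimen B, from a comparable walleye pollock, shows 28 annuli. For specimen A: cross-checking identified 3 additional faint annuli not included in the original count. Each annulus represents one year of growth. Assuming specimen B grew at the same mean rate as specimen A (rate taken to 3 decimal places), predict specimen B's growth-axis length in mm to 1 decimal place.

2.4 mm

Specimen A: adjusted count: 46 + 3 = 49 annuli.
A: 4.2 mm over 49 years gives 4.2 / 49 ≈ 0.086 mm/year.
Length of B = 0.086 × 28 = 2.4 mm.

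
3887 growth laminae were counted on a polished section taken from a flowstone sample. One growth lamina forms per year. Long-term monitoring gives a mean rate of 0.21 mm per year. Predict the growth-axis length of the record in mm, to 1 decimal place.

3887 years of growth are recorded.
3887 years at 0.21 mm/year gives 0.21 × 3887 = 816.3 mm.

816.3 mm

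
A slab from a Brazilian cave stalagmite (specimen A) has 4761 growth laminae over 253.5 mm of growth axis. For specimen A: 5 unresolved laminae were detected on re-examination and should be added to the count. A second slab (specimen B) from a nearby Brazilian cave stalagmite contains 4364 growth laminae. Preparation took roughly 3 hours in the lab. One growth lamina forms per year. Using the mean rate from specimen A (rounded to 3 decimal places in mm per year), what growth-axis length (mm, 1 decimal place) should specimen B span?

Specimen A: adjusted count: 4761 + 5 = 4766 growth laminae.
A: Mean rate = 253.5 mm / 4766 years ≈ 0.053 mm/year.
For B, 0.053 mm/year × 4364 years = 231.3 mm.

231.3 mm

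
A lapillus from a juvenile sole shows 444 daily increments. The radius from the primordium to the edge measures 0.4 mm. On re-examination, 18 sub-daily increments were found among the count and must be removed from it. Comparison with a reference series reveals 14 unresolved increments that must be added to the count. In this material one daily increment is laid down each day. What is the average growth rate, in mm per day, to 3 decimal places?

0.001 mm per day

Adjusted count: 444 − 18 + 14 = 440 daily increments.
0.4 mm over 440 days gives 0.4 / 440 ≈ 0.001 mm per day.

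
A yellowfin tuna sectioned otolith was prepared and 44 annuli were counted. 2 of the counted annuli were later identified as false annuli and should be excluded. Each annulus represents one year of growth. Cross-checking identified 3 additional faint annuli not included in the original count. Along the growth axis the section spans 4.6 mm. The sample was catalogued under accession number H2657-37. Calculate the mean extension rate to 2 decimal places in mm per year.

0.10 mm per year

Correcting the raw count gives 44 − 2 + 3 = 45 true annuli.
Extension rate ≈ 4.6 / 45 = 0.10 mm per year.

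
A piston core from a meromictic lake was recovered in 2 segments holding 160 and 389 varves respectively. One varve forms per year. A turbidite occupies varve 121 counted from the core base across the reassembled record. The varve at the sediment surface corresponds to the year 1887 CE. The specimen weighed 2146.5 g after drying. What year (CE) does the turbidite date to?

1459 CE

Total varves = 160 + 389 = 549.
549 − 121 = 428 varves lie beyond the turbidite toward the sediment surface.
The varve at the sediment surface is 1887 CE, so the turbidite dates to 1887 − 428 = 1459 CE.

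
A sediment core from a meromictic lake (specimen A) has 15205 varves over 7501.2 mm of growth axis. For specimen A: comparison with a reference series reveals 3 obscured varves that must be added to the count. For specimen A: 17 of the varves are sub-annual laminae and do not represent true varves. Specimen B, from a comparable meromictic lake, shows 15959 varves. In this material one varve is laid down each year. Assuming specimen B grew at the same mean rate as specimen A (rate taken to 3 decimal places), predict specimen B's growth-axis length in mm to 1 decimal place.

Specimen A: adjusted count: 15205 − 17 + 3 = 15191 varves.
A: Mean rate = 7501.2 mm / 15191 years ≈ 0.494 mm per year.
B's length ≈ 0.494 × 15959 = 7883.7 mm.

7883.7 mm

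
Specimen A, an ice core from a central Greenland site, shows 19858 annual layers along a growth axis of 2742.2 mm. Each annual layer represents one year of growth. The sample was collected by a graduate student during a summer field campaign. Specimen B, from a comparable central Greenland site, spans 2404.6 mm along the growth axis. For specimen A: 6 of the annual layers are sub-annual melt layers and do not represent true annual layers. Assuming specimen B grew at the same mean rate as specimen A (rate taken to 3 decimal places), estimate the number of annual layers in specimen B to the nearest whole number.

17425 annual layers

Specimen A: adjusted count: 19858 − 6 = 19852 annual layers.
A: Mean rate = 2742.2 mm / 19852 years ≈ 0.138 mm/year.
For B, 2404.6 / 0.138 = 17424.64 years ≈ 17425 annual layers.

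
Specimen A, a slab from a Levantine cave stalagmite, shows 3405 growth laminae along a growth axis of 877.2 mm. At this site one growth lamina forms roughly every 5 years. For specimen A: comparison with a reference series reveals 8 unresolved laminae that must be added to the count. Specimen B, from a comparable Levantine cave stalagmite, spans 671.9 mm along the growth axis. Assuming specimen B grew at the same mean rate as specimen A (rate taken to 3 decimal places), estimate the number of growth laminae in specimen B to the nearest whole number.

2635 growth laminae

Specimen A: true growth lamina count = 3405 + 8 = 3413.
Specimen A: 3413 growth laminae at 5 years each span 3413 × 5 = 17065 years.
A: 877.2 mm over 17065 years gives 877.2 / 17065 ≈ 0.051 mm/yr.
For B, 671.9 / 0.051 = 13174.51 years; at 5 years per growth lamina that is 13174.51 / 5 ≈ 2635 growth laminae.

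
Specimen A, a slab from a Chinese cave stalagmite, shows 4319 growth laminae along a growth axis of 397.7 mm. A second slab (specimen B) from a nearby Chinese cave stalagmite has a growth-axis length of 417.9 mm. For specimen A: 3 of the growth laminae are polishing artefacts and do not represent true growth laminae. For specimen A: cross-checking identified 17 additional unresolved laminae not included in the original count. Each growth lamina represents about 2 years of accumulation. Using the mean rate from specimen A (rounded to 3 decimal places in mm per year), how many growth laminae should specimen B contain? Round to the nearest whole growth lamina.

4542 growth laminae

Specimen A: correcting the raw count gives 4319 − 3 + 17 = 4333 true growth laminae.
Specimen A: at 2 years per growth lamina, 4333 × 2 = 8666 years.
A: 397.7 mm over 8666 years gives 397.7 / 8666 ≈ 0.046 mm/year.
For B, 417.9 / 0.046 = 9084.78 years; at 2 years per growth lamina that is 9084.78 / 2 ≈ 4542 growth laminae.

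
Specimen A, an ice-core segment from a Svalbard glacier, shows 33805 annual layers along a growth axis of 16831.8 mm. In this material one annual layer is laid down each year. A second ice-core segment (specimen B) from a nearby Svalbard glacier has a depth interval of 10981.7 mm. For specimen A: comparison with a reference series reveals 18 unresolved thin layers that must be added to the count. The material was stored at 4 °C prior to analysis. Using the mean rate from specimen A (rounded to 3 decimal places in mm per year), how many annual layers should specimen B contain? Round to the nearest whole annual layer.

Specimen A: adjusted count: 33805 + 18 = 33823 annual layers.
A: 16831.8 mm over 33823 years gives 16831.8 / 33823 ≈ 0.498 mm/year.
For B, 10981.7 / 0.498 = 22051.61 years ≈ 22052 annual layers.

22052 annual layers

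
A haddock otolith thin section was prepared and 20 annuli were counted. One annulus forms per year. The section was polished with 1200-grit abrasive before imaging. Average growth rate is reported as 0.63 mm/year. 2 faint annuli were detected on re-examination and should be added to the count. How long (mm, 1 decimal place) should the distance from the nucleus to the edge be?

Correcting the raw count gives 20 + 2 = 22 true annuli.
22 years at 0.63 mm/year gives 0.63 × 22 = 13.9 mm.

13.9 mm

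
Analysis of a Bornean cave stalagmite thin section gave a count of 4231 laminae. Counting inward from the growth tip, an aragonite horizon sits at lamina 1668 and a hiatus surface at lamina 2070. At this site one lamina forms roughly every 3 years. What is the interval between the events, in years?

1206 years

Separation: 2070 − 1668 = 402 laminae.
At 3 years per lamina, 402 × 3 = 1206 years.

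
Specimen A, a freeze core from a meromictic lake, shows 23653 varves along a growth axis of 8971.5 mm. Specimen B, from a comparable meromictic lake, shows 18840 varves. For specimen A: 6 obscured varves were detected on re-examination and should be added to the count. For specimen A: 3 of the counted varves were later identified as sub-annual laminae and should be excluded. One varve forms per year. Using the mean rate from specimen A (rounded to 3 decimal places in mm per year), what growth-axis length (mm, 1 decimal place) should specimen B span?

7140.4 mm

Specimen A: after corrections the count is 23653 − 3 + 6 = 23656 varves.
A: Extension rate ≈ 8971.5 / 23656 = 0.379 mm/year.
For B, 0.379 mm/year × 18840 years = 7140.4 mm.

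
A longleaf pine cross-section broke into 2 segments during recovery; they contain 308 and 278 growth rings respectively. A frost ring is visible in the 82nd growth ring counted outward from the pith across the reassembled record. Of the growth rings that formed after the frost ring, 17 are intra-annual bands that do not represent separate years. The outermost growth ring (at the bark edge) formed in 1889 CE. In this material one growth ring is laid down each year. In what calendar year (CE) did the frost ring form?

Total growth rings = 308 + 278 = 586.
586 − 82 = 504 growth rings lie beyond the frost ring toward the bark edge.
Excluding 17 false growth rings: 504 − 17 = 487.
The growth ring at the bark edge is 1889 CE, so the frost ring dates to 1889 − 487 = 1402 CE.

1402 CE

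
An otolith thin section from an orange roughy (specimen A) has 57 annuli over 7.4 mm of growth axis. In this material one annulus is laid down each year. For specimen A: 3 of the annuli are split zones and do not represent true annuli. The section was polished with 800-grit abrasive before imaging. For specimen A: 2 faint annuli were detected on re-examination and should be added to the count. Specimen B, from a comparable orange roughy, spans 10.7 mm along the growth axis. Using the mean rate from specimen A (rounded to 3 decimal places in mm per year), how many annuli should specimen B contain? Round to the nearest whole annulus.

81 annuli

Specimen A: adjusted count: 57 − 3 + 2 = 56 annuli.
A: Mean rate = 7.4 mm / 56 years ≈ 0.132 mm/year.
Specimen B: 10.7 mm / 0.132 mm per year = 81.06 years ≈ 81 annuli.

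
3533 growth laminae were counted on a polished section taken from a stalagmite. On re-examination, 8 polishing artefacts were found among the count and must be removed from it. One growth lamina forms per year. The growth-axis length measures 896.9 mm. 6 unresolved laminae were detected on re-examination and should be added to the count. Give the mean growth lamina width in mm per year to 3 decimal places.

Correcting the raw count gives 3533 − 8 + 6 = 3531 true growth laminae.
Mean rate = 896.9 mm / 3531 years ≈ 0.254 mm per year.

0.254 mm per year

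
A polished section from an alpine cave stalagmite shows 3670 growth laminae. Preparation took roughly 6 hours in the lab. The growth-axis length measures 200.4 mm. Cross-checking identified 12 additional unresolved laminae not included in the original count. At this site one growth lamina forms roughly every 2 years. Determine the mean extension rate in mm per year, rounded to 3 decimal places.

After corrections the count is 3670 + 12 = 3682 growth laminae.
Multiplying by 2 years per growth lamina: 3682 × 2 = 7364 years.
200.4 mm over 7364 years gives 200.4 / 7364 ≈ 0.027 mm per year.

0.027 mm per year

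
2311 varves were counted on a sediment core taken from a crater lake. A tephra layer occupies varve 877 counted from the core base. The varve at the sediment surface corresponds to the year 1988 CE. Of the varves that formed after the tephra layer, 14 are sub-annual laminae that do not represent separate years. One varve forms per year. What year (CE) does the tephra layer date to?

The tephra layer sits at varve 877 from the core base, so 2311 − 877 = 1434 varves formed after it.
Removing the 14 false varves leaves 1434 − 14 = 1420 true varves beyond the tephra layer.
Counting back 1420 years from 1988 CE places the tephra layer in 1988 − 1420 = 568 CE.

568 CE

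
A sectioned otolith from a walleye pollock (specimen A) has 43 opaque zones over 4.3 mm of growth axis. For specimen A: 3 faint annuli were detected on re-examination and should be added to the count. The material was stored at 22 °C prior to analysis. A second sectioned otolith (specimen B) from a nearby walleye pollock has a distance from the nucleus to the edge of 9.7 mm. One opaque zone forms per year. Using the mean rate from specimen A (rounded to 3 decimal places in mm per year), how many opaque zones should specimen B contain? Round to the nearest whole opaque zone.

104 opaque zones

Specimen A: true opaque zone count = 43 + 3 = 46.
A: Extension rate ≈ 4.3 / 46 = 0.093 mm/year.
Specimen B: 9.7 mm / 0.093 mm per year = 104.30 years ≈ 104 opaque zones.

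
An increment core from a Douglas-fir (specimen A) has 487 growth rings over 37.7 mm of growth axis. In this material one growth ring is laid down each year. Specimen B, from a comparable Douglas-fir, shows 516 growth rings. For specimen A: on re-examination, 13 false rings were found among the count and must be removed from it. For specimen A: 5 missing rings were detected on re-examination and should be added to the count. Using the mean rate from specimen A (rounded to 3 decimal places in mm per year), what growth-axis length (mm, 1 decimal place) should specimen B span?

Specimen A: correcting the raw count gives 487 − 13 + 5 = 479 true growth rings.
A: Extension rate ≈ 37.7 / 479 = 0.079 mm/year.
For B, 0.079 mm/year × 516 years = 40.8 mm.

40.8 mm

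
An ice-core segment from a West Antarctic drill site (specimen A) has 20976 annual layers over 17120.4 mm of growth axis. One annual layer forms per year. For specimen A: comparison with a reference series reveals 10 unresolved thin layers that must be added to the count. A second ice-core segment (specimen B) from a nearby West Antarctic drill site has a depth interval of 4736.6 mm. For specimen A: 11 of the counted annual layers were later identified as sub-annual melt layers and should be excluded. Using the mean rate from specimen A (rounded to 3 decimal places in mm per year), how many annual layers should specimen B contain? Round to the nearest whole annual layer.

5805 annual layers

Specimen A: correcting the raw count gives 20976 − 11 + 10 = 20975 true annual layers.
A: 17120.4 mm over 20975 years gives 17120.4 / 20975 ≈ 0.816 mm/yr.
B spans 4736.6 / 0.816 = 5804.66 years ≈ 5805 annual layers.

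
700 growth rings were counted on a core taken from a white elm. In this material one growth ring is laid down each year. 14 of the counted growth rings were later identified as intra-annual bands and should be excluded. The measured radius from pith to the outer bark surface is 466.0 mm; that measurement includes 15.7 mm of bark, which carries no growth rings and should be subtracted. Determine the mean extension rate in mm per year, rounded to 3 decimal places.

True growth ring count = 700 − 14 = 686.
The growth record spans 466.0 − 15.7 = 450.3 mm.
Extension rate ≈ 450.3 / 686 = 0.656 mm per year.

0.656 mm per year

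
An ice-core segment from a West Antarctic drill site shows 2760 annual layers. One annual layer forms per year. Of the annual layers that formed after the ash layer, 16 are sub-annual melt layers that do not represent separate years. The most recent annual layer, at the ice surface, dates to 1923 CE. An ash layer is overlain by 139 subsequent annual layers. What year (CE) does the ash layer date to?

1800 CE

139 annual layers formed after the ash layer.
Excluding 16 false annual layers: 139 − 16 = 123.
Counting back 123 years from 1923 CE places the ash layer in 1923 − 123 = 1800 CE.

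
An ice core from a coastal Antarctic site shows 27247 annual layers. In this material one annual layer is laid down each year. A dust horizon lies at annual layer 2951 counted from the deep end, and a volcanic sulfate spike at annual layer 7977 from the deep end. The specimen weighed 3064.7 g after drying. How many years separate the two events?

Separation: 7977 − 2951 = 5026 annual layers.
At one annual layer per year, 5026 years elapsed between them.

5026 years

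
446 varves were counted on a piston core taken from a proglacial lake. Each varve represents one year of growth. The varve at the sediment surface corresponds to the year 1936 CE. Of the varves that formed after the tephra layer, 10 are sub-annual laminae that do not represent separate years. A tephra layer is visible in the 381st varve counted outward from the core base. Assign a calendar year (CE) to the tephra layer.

1881 CE

The tephra layer sits at varve 381 from the core base, so 446 − 381 = 65 varves formed after it.
65 − 10 false = 55 true varves after the tephra layer.
1936 − 55 = 1881 CE.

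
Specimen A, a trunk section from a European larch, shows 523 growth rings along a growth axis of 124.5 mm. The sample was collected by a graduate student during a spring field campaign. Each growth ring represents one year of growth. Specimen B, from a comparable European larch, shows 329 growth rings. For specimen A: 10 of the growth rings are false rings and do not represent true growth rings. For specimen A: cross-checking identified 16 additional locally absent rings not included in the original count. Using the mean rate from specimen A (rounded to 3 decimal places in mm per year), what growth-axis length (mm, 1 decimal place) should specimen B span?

77.3 mm

Specimen A: true growth ring count = 523 − 10 + 16 = 529.
A: 124.5 mm over 529 years gives 124.5 / 529 ≈ 0.235 mm per year.
For B, 0.235 mm/year × 329 years = 77.3 mm.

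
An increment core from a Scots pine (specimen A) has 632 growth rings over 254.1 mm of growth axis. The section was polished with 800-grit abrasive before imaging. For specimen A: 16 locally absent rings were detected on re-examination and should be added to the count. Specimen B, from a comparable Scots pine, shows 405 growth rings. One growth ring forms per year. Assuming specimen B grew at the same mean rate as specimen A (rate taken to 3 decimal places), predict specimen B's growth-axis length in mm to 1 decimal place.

158.8 mm

Specimen A: true growth ring count = 632 + 16 = 648.
A: Mean rate = 254.1 mm / 648 years ≈ 0.392 mm/year.
Length of B = 0.392 × 405 = 158.8 mm.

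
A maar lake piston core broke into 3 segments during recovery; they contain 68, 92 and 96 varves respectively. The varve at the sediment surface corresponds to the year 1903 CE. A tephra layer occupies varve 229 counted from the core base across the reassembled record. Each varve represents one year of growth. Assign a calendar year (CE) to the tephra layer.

1876 CE

Total varves = 68 + 92 + 96 = 256.
256 − 229 = 27 varves lie beyond the tephra layer toward the sediment surface.
The varve at the sediment surface is 1903 CE, so the tephra layer dates to 1903 − 27 = 1876 CE.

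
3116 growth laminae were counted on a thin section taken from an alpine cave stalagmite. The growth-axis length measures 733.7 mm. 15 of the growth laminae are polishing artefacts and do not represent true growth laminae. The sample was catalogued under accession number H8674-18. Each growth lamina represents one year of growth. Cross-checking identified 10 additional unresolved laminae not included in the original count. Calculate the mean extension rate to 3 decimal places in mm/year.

0.236 mm/year

After corrections the count is 3116 − 15 + 10 = 3111 growth laminae.
Mean rate = 733.7 mm / 3111 years ≈ 0.236 mm/year.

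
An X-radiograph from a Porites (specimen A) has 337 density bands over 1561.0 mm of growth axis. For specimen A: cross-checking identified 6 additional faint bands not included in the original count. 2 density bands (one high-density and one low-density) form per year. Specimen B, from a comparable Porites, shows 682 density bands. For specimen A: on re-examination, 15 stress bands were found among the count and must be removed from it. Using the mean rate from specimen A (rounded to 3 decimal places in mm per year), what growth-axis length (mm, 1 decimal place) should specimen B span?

Specimen A: after corrections the count is 337 − 15 + 6 = 328 density bands.
Specimen A: with 2 density bands per year, 328 / 2 = 164 years.
A: Mean rate = 1561.0 mm / 164 years ≈ 9.518 mm/yr.
Specimen B: with 2 density bands per year, 682 / 2 = 341 years. B's length ≈ 9.518 × 341 = 3245.6 mm.

3245.6 mm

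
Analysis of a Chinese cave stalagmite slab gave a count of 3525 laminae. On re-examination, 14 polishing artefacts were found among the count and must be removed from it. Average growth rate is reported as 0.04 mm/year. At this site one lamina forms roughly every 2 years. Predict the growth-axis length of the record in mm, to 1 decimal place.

True lamina count = 3525 − 14 = 3511.
At 2 years per lamina, 3511 × 2 = 7022 years.
7022 years at 0.04 mm/year gives 0.04 × 7022 = 280.9 mm.

280.9 mm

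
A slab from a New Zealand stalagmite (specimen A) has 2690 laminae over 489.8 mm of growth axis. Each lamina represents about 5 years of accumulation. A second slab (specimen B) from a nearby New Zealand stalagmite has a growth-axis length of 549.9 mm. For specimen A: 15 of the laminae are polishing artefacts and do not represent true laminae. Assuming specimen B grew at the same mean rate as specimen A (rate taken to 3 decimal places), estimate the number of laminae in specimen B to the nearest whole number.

Specimen A: after corrections the count is 2690 − 15 = 2675 laminae.
Specimen A: multiplying by 5 years per lamina: 2675 × 5 = 13375 years.
A: Extension rate ≈ 489.8 / 13375 = 0.037 mm per year.
Specimen B: 549.9 mm / 0.037 mm per year = 14862.16 years; at 5 years per lamina that is 14862.16 / 5 ≈ 2972 laminae.

2972 laminae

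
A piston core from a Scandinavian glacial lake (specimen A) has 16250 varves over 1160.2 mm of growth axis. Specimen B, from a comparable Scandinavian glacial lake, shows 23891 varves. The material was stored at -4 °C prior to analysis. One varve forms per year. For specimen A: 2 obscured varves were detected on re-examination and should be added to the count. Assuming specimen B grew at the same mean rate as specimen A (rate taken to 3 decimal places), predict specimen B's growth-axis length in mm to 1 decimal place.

Specimen A: correcting the raw count gives 16250 + 2 = 16252 true varves.
A: Extension rate ≈ 1160.2 / 16252 = 0.071 mm per year.
B's length ≈ 0.071 × 23891 = 1696.3 mm.

1696.3 mm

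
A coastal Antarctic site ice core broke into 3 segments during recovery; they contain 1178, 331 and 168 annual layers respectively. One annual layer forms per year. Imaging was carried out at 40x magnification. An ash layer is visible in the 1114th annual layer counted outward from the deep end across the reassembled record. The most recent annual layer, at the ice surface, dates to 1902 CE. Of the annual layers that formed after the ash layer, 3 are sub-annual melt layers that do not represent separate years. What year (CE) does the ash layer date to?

1342 CE

Total annual layers = 1178 + 331 + 168 = 1677.
Between annual layer 1114 and the ice surface there are 1677 − 1114 = 563 annual layers.
563 − 3 false = 560 true annual layers after the ash layer.
1902 − 560 = 1342 CE.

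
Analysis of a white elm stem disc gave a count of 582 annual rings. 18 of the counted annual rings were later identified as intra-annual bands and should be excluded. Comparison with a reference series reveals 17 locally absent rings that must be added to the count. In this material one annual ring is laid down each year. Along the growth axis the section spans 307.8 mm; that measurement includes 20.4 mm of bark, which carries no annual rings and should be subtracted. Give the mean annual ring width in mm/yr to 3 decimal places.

Correcting the raw count gives 582 − 18 + 17 = 581 true annual rings.
Net length = 307.8 − 20.4 = 287.4 mm.
Extension rate ≈ 287.4 / 581 = 0.495 mm/yr.

0.495 mm/yr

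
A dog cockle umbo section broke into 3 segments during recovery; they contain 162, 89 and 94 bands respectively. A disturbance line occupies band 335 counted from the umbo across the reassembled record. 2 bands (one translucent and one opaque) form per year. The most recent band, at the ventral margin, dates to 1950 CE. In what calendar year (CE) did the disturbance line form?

Total bands = 162 + 89 + 94 = 345.
Between band 335 and the ventral margin there are 345 − 335 = 10 bands.
Dividing by 2 bands per year: 10 / 2 = 5 years.
1950 − 5 = 1945 CE.

1945 CE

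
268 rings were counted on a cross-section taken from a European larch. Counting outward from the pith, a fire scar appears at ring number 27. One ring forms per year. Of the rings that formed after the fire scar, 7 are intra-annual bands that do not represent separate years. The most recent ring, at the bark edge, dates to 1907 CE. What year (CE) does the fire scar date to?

268 − 27 = 241 rings lie beyond the fire scar toward the bark edge.
Removing the 7 false rings leaves 241 − 7 = 234 true rings beyond the fire scar.
Counting back 234 years from 1907 CE places the fire scar in 1907 − 234 = 1673 CE.

1673 CE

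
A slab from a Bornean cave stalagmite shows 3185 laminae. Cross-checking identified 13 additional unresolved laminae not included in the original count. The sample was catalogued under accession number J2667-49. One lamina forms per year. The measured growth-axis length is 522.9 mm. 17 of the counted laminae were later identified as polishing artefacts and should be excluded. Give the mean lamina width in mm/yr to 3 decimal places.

0.164 mm/yr

Correcting the raw count gives 3185 − 17 + 13 = 3181 true laminae.
Mean rate = 522.9 mm / 3181 years ≈ 0.164 mm/yr.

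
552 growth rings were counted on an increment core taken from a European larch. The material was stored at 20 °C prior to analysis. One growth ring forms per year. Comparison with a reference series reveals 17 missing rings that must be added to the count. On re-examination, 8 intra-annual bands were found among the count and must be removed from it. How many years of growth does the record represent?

After corrections the count is 552 − 8 + 17 = 561 growth rings.
At one growth ring per year, that is 561 years.

561 years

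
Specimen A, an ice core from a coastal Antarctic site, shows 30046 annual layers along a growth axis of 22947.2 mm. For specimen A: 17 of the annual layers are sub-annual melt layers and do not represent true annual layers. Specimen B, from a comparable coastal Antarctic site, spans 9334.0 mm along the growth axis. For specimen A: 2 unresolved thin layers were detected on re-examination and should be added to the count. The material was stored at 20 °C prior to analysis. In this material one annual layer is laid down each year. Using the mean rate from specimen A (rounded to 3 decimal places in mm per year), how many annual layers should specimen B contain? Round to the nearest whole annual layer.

Specimen A: after corrections the count is 30046 − 17 + 2 = 30031 annual layers.
A: 22947.2 mm over 30031 years gives 22947.2 / 30031 ≈ 0.764 mm per year.
For B, 9334.0 / 0.764 = 12217.28 years ≈ 12217 annual layers.

12217 annual layers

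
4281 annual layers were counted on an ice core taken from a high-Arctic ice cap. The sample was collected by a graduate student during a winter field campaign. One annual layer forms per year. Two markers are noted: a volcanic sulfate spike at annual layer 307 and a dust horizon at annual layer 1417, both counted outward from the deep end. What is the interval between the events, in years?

The two markers are separated by 1417 − 307 = 1110 annual layers.
At one annual layer per year, 1110 years elapsed between them.

1110 years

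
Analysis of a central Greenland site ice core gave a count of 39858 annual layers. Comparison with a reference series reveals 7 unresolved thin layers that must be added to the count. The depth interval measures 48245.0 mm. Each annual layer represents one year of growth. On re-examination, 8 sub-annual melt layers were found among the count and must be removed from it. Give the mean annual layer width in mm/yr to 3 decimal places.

1.210 mm/yr

After corrections the count is 39858 − 8 + 7 = 39857 annual layers.
Mean rate = 48245.0 mm / 39857 years ≈ 1.210 mm/yr.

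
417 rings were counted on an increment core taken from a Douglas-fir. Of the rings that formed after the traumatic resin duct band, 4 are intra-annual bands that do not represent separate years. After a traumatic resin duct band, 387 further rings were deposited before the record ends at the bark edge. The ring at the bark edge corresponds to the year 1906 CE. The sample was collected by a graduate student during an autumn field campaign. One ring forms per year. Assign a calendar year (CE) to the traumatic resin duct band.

387 rings formed after the traumatic resin duct band.
Removing the 4 false rings leaves 387 − 4 = 383 true rings beyond the traumatic resin duct band.
The ring at the bark edge is 1906 CE, so the traumatic resin duct band dates to 1906 − 383 = 1523 CE.

1523 CE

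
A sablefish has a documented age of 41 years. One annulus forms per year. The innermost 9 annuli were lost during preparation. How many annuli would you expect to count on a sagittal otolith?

At one annulus per year, 41 years correspond to 41 annuli.
41 − 9 missed = 32 annuli expected in the prepared section.

32 annuli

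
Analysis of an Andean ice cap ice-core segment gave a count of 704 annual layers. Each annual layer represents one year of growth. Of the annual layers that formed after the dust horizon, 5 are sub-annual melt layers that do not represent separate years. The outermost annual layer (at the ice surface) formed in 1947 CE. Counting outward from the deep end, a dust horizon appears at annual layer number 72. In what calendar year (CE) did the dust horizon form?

Between annual layer 72 and the ice surface there are 704 − 72 = 632 annual layers.
632 − 5 false = 627 true annual layers after the dust horizon.
1947 − 627 = 1320 CE.

1320 CE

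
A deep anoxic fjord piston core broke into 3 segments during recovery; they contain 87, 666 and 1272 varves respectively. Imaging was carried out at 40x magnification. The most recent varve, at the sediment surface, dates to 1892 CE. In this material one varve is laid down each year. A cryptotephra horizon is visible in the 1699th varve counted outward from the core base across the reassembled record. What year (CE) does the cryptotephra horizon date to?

1566 CE

Total varves = 87 + 666 + 1272 = 2025.
The cryptotephra horizon sits at varve 1699 from the core base, so 2025 − 1699 = 326 varves formed after it.
The varve at the sediment surface is 1892 CE, so the cryptotephra horizon dates to 1892 − 326 = 1566 CE.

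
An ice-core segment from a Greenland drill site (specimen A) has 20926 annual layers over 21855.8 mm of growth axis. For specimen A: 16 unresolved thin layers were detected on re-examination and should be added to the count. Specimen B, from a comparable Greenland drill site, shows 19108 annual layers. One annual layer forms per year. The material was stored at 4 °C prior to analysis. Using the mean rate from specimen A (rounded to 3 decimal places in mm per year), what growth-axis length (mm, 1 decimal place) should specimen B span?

19948.8 mm

Specimen A: adjusted count: 20926 + 16 = 20942 annual layers.
A: Extension rate ≈ 21855.8 / 20942 = 1.044 mm/yr.
Length of B = 1.044 × 19108 = 19948.8 mm.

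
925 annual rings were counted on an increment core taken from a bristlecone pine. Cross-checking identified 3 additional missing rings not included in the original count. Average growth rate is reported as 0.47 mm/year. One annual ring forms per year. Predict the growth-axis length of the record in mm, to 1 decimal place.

436.2 mm

Correcting the raw count gives 925 + 3 = 928 true annual rings.
Predicted length = 0.47 mm/year × 928 years = 436.2 mm.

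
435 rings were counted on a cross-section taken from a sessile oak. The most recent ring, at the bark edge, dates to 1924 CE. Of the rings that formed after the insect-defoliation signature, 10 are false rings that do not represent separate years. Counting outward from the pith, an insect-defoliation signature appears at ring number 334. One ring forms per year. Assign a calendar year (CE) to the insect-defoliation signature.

435 − 334 = 101 rings lie beyond the insect-defoliation signature toward the bark edge.
Excluding 10 false rings: 101 − 10 = 91.
The ring at the bark edge is 1924 CE, so the insect-defoliation signature dates to 1924 − 91 = 1833 CE.

1833 CE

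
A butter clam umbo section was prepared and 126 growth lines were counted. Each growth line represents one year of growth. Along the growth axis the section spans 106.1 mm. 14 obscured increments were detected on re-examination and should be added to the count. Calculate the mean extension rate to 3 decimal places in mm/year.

0.758 mm/year

After corrections the count is 126 + 14 = 140 growth lines.
106.1 mm over 140 years gives 106.1 / 140 ≈ 0.758 mm/year.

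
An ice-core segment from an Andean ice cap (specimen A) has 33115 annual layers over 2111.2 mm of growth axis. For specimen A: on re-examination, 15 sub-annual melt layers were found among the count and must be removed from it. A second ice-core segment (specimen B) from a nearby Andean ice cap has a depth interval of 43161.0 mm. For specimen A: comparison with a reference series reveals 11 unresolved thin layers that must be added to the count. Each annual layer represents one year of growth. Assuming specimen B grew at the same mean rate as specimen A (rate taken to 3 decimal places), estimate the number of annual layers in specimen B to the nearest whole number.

674391 annual layers

Specimen A: correcting the raw count gives 33115 − 15 + 11 = 33111 true annual layers.
A: 2111.2 mm over 33111 years gives 2111.2 / 33111 ≈ 0.064 mm per year.
For B, 43161.0 / 0.064 = 674390.62 years ≈ 674391 annual layers.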